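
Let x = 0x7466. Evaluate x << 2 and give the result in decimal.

0x7466 = 00111010001100110
shift left by 2 → 11101000110011000 = 119192
(equivalently, 29798 × 2^2 = 29798 × 4)

119192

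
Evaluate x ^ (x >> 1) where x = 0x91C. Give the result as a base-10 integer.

x = 100100011100 = 2332
x>>1 = 010010001110
XOR  = 110110010010 = 3474
(x ^ (x >> 1) gives the standard binary-reflected Gray code of x.)

3474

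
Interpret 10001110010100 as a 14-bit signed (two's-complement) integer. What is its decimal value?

pattern = 10001110010100 (MSB is 1 ⇒ negative)
Invert: 01110001101011, add 1 → 01110001101100 = 7276, so the value is -7276.
(Equivalently: 9108 - 2^14 = 9108 - 16384 = -7276.)

-7276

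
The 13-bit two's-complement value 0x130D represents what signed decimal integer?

-3315

pattern = 1001100001101 (MSB is 1 ⇒ negative)
Invert: 0110011110010, add 1 → 0110011110011 = 3315, so the value is -3315.
(Equivalently: 4877 - 2^13 = 4877 - 8192 = -3315.)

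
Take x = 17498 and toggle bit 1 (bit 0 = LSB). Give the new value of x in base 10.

x = 100010001011010
bit 1 is currently 1; toggle it via x ^ (1 << 1) = x ^ 2
→ 100010001011000 = 17496

17496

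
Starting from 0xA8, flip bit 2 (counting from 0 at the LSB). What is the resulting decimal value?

172

x = 010101000
bit 2 is currently 0; toggle it via x ^ (1 << 2) = x ^ 4
→ 010101100 = 172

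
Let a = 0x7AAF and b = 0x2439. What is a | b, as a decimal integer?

0x7AAF = 111101010101111
0x2439 = 010010000111001
 OR → 111111010111111 = 32447

32447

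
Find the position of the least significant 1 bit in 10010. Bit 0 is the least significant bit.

1

10010 = 10011100011010
Trailing zeros: 1, so the lowest set bit is bit 1 (value 2).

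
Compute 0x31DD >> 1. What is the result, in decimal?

0x31DD = 11000111011101
shift right by 1 → 01100011101110 = 6382
(equivalently, floor(12765 / 2))

6382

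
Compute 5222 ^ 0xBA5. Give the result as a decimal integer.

8131

5222 = 1010001100110
0xBA5 = 0101110100101
XOR → 1111111000011 = 8131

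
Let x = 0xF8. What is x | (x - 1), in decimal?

x = 11111000 = 248
x - 1 = 11110111
OR    = 11111111 = 255
(x | (x - 1) sets all bits below the lowest set bit.)

255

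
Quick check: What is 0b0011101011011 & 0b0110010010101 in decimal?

1041

a = 011101011011
b = 110010010101
AND → 010000010001 = 1041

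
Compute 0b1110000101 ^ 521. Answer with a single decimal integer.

a = 1110000101
521 = 1000001001
XOR → 0110001100 = 396

396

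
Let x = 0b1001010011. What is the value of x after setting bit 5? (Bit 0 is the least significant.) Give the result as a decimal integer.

x = 1001010011
bit 5 is currently 0; set it via x | (1 << 5) = x | 32
→ 1001110011 = 627

627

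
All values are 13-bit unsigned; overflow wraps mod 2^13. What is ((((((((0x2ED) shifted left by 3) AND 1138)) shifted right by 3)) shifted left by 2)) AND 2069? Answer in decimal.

16

0x2ED = 0001011101101
→ shifted left by 3 (mod 2^13) → 1011101101000 = 5992
1138 = 0010001110010
→ AND → 0010001100000 = 1120
→ shifted right by 3 → 0000010001100 = 140
→ shifted left by 2 (mod 2^13) → 0001000110000 = 560
2069 = 0100000010101
→ AND → 0000000010000 = 16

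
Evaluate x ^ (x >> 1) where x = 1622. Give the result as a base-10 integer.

x = 11001010110 = 1622
x>>1 = 01100101011
XOR  = 10101111101 = 1405
(x ^ (x >> 1) gives the standard binary-reflected Gray code of x.)

1405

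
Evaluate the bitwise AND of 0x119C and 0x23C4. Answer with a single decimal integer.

0x119C = 01000110011100
0x23C4 = 10001111000100
AND → 00000110000100 = 388

388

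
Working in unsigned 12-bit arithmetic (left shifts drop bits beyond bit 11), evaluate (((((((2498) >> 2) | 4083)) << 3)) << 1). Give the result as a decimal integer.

2498 = 100111000010
→ >> 2 → 001001110000 = 624
4083 = 111111110011
→ | → 111111110011 = 4083
→ << 3 (mod 2^12) → 111110011000 = 3992
→ << 1 (mod 2^12) → 111100110000 = 3888

3888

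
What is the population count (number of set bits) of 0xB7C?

8

0xB7C = 101101111100
Count the 1s: 1 + 1 + 1 + 1 + 1 + 1 + 1 + 1 = 8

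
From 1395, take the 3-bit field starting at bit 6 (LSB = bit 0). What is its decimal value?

5

v = 10101110011
Shift right by 6: 10101
Mask low 3 bits: 101 = 5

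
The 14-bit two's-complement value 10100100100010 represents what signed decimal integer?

pattern = 10100100100010 (MSB is 1 ⇒ negative)
Invert: 01011011011101, add 1 → 01011011011110 = 5854, so the value is -5854.
(Equivalently: 10530 - 2^14 = 10530 - 16384 = -5854.)

-5854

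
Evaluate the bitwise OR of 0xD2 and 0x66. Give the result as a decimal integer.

0xD2 = 11010010
0x66 = 01100110
 OR → 11110110 = 246

246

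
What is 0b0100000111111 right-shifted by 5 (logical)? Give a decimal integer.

65

x = 100000111111
shift right by 5 → 000001000001 = 65
(equivalently, floor(2111 / 32))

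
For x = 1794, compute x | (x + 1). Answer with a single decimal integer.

1795

x = 11100000010 = 1794
x + 1 = 11100000011
OR    = 11100000011 = 1795
(x | (x + 1) sets the lowest cleared bit.)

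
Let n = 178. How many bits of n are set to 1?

178 = 10110010
Count the 1s: 1 + 1 + 1 + 1 = 4

4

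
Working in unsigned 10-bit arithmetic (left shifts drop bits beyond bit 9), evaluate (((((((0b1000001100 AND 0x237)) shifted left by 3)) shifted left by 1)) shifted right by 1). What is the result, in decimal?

32

0b1000001100 = 1000001100
0x237 = 1000110111
→ AND → 1000000100 = 516
→ shifted left by 3 (mod 2^10) → 0000100000 = 32
→ shifted left by 1 (mod 2^10) → 0001000000 = 64
→ shifted right by 1 → 0000100000 = 32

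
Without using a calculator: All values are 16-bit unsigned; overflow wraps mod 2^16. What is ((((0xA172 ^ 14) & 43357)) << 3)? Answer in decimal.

0xA172 = 1010000101110010
14 = 0000000000001110
→ ^ → 1010000101111100 = 41340
43357 = 1010100101011101
→ & → 1010000101011100 = 41308
→ << 3 (mod 2^16) → 0000101011100000 = 2784

2784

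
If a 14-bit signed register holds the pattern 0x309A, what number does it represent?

pattern = 11000010011010 (MSB is 1 ⇒ negative)
Invert: 00111101100101, add 1 → 00111101100110 = 3942, so the value is -3942.
(Equivalently: 12442 - 2^14 = 12442 - 16384 = -3942.)

-3942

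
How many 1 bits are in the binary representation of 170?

170 = 10101010
Count the 1s: 1 + 1 + 1 + 1 = 4

4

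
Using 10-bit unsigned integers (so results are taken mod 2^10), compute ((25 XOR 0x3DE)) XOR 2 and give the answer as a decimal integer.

965

25 = 0000011001
0x3DE = 1111011110
→ XOR → 1111000111 = 967
2 = 0000000010
→ XOR → 1111000101 = 965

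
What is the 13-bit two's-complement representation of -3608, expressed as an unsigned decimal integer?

3608 in 13 bits: 0111000011000
Invert: 1000111100111
Add 1:  1000111101000 = 4584
(Check: 2^13 - 3608 = 8192 - 3608 = 4584.)

4584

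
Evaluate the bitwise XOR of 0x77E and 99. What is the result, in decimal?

0x77E = 11101111110
99 = 00001100011
XOR → 11100011101 = 1821

1821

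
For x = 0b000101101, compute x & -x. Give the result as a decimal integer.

1

x = 101101 = 45
-x (two's complement) = …010011
AND   = 000001 = 1
(x & -x isolates the lowest set bit of x.)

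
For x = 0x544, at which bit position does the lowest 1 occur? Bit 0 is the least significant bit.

0x544 = 10101000100
Trailing zeros: 2, so the lowest set bit is bit 2 (value 4).

2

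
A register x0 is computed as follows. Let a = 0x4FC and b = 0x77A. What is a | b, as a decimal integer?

2046

0x4FC = 10011111100
0x77A = 11101111010
 OR → 11111111110 = 2046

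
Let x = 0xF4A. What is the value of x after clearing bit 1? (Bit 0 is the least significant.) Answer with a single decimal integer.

3912

x = 0111101001010
bit 1 is currently 1; clear it via x & ~(1 << 1) = x & ~2
→ 0111101001000 = 3912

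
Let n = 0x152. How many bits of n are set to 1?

4

0x152 = 101010010
Count the 1s: 1 + 1 + 1 + 1 = 4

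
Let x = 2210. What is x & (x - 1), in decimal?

2208

x = 100010100010 = 2210
x - 1 = 100010100001
AND   = 100010100000 = 2208
(x & (x - 1) clears the lowest set bit of x.)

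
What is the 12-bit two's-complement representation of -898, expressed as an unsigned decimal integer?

898 in 12 bits: 001110000010
Invert: 110001111101
Add 1:  110001111110 = 3198
(Check: 2^12 - 898 = 4096 - 898 = 3198.)

3198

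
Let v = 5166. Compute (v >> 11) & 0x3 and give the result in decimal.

2

v = 01010000101110
Shift right by 11: 010
Mask low 2 bits: 10 = 2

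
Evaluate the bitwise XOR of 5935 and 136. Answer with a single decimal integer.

5935 = 1011100101111
136 = 0000010001000
XOR → 1011110100111 = 6055

6055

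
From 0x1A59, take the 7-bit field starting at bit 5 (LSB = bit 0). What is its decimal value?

v = 1101001011001
Shift right by 5: 11010010
Mask low 7 bits: 1010010 = 82

82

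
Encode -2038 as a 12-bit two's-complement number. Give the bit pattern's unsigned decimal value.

2038 in 12 bits: 011111110110
Invert: 100000001001
Add 1:  100000001010 = 2058
(Check: 2^12 - 2038 = 4096 - 2038 = 2058.)

2058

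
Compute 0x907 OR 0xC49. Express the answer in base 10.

0x907 = 100100000111
0xC49 = 110001001001
 OR → 110101001111 = 3407

3407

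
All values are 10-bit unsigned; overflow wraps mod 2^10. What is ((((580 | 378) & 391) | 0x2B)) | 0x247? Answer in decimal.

879

580 = 1001000100
378 = 0101111010
→ | → 1101111110 = 894
391 = 0110000111
→ & → 0100000110 = 262
0x2B = 0000101011
→ | → 0100101111 = 303
0x247 = 1001000111
→ | → 1101101111 = 879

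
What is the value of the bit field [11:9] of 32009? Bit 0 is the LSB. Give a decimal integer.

6

v = 0111110100001001
Shift right by 9: 0111110
Mask low 3 bits: 110 = 6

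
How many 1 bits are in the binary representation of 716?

716 = 1011001100
Count the 1s: 1 + 1 + 1 + 1 + 1 = 5

5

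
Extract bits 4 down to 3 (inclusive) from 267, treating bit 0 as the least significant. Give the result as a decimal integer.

1

v = 00100001011
Shift right by 3: 00100001
Mask low 2 bits: 01 = 1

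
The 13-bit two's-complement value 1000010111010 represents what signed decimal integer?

-3910

pattern = 1000010111010 (MSB is 1 ⇒ negative)
Invert: 0111101000101, add 1 → 0111101000110 = 3910, so the value is -3910.
(Equivalently: 4282 - 2^13 = 4282 - 8192 = -3910.)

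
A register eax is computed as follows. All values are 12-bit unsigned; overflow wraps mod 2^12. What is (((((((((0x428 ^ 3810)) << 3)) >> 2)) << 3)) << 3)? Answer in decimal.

0x428 = 010000101000
3810 = 111011100010
→ ^ → 101011001010 = 2762
→ << 3 (mod 2^12) → 011001010000 = 1616
→ >> 2 → 000110010100 = 404
→ << 3 (mod 2^12) → 110010100000 = 3232
→ << 3 (mod 2^12) → 010100000000 = 1280

1280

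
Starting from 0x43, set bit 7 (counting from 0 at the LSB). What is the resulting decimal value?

x = 01000011
bit 7 is currently 0; set it via x | (1 << 7) = x | 128
→ 11000011 = 195

195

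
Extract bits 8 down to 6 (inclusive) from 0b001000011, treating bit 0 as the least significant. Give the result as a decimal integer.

v = 001000011
Shift right by 6: 001
Mask low 3 bits: 001 = 1

1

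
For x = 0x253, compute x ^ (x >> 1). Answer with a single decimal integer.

x = 1001010011 = 595
x>>1 = 0100101001
XOR  = 1101111010 = 890
(x ^ (x >> 1) gives the standard binary-reflected Gray code of x.)

890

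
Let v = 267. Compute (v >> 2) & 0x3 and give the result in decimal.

v = 100001011
Shift right by 2: 1000010
Mask low 2 bits: 10 = 2

2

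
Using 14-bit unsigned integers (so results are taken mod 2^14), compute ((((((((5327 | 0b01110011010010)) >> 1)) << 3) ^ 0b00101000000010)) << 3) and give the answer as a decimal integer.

3024

5327 = 01010011001111
0b01110011010010 = 01110011010010
→ | → 01110011011111 = 7391
→ >> 1 → 00111001101111 = 3695
→ << 3 (mod 2^14) → 11001101111000 = 13176
0b00101000000010 = 00101000000010
→ ^ → 11100101111010 = 14714
→ << 3 (mod 2^14) → 00101111010000 = 3024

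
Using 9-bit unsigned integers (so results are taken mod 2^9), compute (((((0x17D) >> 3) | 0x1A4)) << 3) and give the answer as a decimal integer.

376

0x17D = 101111101
→ >> 3 → 000101111 = 47
0x1A4 = 110100100
→ | → 110101111 = 431
→ << 3 (mod 2^9) → 101111000 = 376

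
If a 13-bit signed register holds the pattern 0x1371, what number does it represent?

pattern = 1001101110001 (MSB is 1 ⇒ negative)
Invert: 0110010001110, add 1 → 0110010001111 = 3215, so the value is -3215.
(Equivalently: 4977 - 2^13 = 4977 - 8192 = -3215.)

-3215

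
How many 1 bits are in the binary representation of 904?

4

904 = 1110001000
Count the 1s: 1 + 1 + 1 + 1 = 4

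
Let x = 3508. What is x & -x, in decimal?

4

x = 110110110100 = 3508
-x (two's complement) = …001001001100
AND   = 000000000100 = 4
(x & -x isolates the lowest set bit of x.)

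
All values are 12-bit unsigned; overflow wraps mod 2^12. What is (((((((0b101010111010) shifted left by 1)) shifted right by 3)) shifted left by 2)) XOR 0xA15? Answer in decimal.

2221

0b101010111010 = 101010111010
→ shifted left by 1 (mod 2^12) → 010101110100 = 1396
→ shifted right by 3 → 000010101110 = 174
→ shifted left by 2 (mod 2^12) → 001010111000 = 696
0xA15 = 101000010101
→ XOR → 100010101101 = 2221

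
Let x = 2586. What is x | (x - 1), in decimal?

x = 101000011010 = 2586
x - 1 = 101000011001
OR    = 101000011011 = 2587
(x | (x - 1) sets all bits below the lowest set bit.)

2587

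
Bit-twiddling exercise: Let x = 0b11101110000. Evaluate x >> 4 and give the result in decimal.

119

x = 11101110000
shift right by 4 → 00001110111 = 119
(equivalently, floor(1904 / 16))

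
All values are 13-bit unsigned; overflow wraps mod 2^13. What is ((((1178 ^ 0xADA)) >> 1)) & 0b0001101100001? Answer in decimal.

800

1178 = 0010010011010
0xADA = 0101011011010
→ ^ → 0111001000000 = 3648
→ >> 1 → 0011100100000 = 1824
0b0001101100001 = 0001101100001
→ & → 0001100100000 = 800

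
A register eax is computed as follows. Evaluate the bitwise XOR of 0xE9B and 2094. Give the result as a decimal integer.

1717

0xE9B = 111010011011
2094 = 100000101110
XOR → 011010110101 = 1717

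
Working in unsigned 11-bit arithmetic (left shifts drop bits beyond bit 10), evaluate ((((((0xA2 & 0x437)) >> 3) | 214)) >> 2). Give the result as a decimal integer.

0xA2 = 00010100010
0x437 = 10000110111
→ & → 00000100010 = 34
→ >> 3 → 00000000100 = 4
214 = 00011010110
→ | → 00011010110 = 214
→ >> 2 → 00000110101 = 53

53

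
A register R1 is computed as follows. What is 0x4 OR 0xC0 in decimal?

196

0x4 = 00000100
0xC0 = 11000000
 OR → 11000100 = 196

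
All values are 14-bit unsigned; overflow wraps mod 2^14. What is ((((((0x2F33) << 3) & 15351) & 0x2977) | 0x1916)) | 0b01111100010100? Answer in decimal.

16150

0x2F33 = 10111100110011
→ << 3 (mod 2^14) → 11100110011000 = 14744
15351 = 11101111110111
→ & → 11100110010000 = 14736
0x2977 = 10100101110111
→ & → 10100100010000 = 10512
0x1916 = 01100100010110
→ | → 11100100010110 = 14614
0b01111100010100 = 01111100010100
→ | → 11111100010110 = 16150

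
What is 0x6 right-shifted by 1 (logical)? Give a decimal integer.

0x6 = 110
shift right by 1 → 011 = 3
(equivalently, floor(6 / 2))

3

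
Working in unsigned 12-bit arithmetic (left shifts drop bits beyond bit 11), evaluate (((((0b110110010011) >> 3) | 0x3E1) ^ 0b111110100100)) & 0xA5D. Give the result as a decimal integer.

2133

0b110110010011 = 110110010011
→ >> 3 → 000110110010 = 434
0x3E1 = 001111100001
→ | → 001111110011 = 1011
0b111110100100 = 111110100100
→ ^ → 110001010111 = 3159
0xA5D = 101001011101
→ & → 100001010101 = 2133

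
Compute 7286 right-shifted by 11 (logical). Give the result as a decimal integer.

7286 = 1110001110110
shift right by 11 → 0000000000011 = 3
(equivalently, floor(7286 / 2048))

3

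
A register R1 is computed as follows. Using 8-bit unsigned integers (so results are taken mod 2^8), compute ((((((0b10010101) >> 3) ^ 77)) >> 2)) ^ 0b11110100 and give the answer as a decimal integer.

227

0b10010101 = 10010101
→ >> 3 → 00010010 = 18
77 = 01001101
→ ^ → 01011111 = 95
→ >> 2 → 00010111 = 23
0b11110100 = 11110100
→ ^ → 11100011 = 227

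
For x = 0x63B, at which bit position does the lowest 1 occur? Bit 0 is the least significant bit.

0

0x63B = 11000111011
Trailing zeros: 0, so the lowest set bit is bit 0 (value 1).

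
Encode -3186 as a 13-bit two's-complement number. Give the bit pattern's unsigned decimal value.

3186 in 13 bits: 0110001110010
Invert: 1001110001101
Add 1:  1001110001110 = 5006
(Check: 2^13 - 3186 = 8192 - 3186 = 5006.)

5006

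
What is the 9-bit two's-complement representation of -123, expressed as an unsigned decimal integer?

389

123 in 9 bits: 001111011
Invert: 110000100
Add 1:  110000101 = 389
(Check: 2^9 - 123 = 512 - 123 = 389.)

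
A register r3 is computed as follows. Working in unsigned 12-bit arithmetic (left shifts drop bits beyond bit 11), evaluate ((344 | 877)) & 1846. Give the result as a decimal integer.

344 = 000101011000
877 = 001101101101
→ | → 001101111101 = 893
1846 = 011100110110
→ & → 001100110100 = 820

820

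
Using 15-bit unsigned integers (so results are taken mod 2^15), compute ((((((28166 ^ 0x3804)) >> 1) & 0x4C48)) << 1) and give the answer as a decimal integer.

28166 = 110111000000110
0x3804 = 011100000000100
→ ^ → 101011000000010 = 22018
→ >> 1 → 010101100000001 = 11009
0x4C48 = 100110001001000
→ & → 000100000000000 = 2048
→ << 1 (mod 2^15) → 001000000000000 = 4096

4096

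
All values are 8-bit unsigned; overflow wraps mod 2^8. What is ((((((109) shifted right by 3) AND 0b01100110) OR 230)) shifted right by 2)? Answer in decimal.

109 = 01101101
→ shifted right by 3 → 00001101 = 13
0b01100110 = 01100110
→ AND → 00000100 = 4
230 = 11100110
→ OR → 11100110 = 230
→ shifted right by 2 → 00111001 = 57

57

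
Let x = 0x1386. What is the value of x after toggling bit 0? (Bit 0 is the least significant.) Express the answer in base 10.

4999

x = 01001110000110
bit 0 is currently 0; toggle it via x ^ (1 << 0) = x ^ 1
→ 01001110000111 = 4999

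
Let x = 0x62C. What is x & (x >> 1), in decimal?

516

x = 11000101100 = 1580
x>>1 = 01100010110
AND  = 01000000100 = 516
(x & (x >> 1) has a 1 wherever x has two consecutive 1 bits.)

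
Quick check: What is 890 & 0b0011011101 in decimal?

88

890 = 1101111010
b = 0011011101
AND → 0001011000 = 88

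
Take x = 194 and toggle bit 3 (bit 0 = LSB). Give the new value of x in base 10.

202

x = 11000010
bit 3 is currently 0; toggle it via x ^ (1 << 3) = x ^ 8
→ 11001010 = 202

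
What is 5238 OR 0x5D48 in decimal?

5238 = 001010001110110
0x5D48 = 101110101001000
 OR → 101110101111110 = 23934

23934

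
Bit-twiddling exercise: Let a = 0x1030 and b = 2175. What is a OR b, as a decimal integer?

0x1030 = 1000000110000
2175 = 0100001111111
 OR → 1100001111111 = 6271

6271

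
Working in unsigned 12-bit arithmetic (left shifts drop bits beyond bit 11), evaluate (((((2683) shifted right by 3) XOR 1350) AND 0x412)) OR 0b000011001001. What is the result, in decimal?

1225

2683 = 101001111011
→ shifted right by 3 → 000101001111 = 335
1350 = 010101000110
→ XOR → 010000001001 = 1033
0x412 = 010000010010
→ AND → 010000000000 = 1024
0b000011001001 = 000011001001
→ OR → 010011001001 = 1225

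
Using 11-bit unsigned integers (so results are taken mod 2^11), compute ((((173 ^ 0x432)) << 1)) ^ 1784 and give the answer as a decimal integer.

1990

173 = 00010101101
0x432 = 10000110010
→ ^ → 10010011111 = 1183
→ << 1 (mod 2^11) → 00100111110 = 318
1784 = 11011111000
→ ^ → 11111000110 = 1990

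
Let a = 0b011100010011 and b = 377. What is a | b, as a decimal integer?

1915

a = 11100010011
377 = 00101111001
 OR → 11101111011 = 1915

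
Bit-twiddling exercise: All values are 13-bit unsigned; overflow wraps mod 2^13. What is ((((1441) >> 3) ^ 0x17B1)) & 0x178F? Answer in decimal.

1441 = 0010110100001
→ >> 3 → 0000010110100 = 180
0x17B1 = 1011110110001
→ ^ → 1011100000101 = 5893
0x178F = 1011110001111
→ & → 1011100000101 = 5893

5893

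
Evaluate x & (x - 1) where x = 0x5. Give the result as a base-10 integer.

4

x = 101 = 5
x - 1 = 100
AND   = 100 = 4
(x & (x - 1) clears the lowest set bit of x.)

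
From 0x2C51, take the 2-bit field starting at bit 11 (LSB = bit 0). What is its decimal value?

v = 010110001010001
Shift right by 11: 0101
Mask low 2 bits: 01 = 1

1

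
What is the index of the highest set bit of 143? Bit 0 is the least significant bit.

7

143 = 10001111
The topmost 1 is at position 7 (since 2^7 = 128 ≤ 143 < 256).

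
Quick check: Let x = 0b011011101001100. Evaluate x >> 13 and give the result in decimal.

x = 11011101001100
shift right by 13 → 00000000000001 = 1
(equivalently, floor(14156 / 8192))

1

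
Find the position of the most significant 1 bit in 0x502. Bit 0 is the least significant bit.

10

0x502 = 10100000010
The topmost 1 is at position 10 (since 2^10 = 1024 ≤ 1282 < 2048).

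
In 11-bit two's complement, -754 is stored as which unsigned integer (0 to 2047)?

1294

754 in 11 bits: 01011110010
Invert: 10100001101
Add 1:  10100001110 = 1294
(Check: 2^11 - 754 = 2048 - 754 = 1294.)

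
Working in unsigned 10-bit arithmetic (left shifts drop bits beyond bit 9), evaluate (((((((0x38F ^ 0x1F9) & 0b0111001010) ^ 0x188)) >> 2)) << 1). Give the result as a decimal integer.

0x38F = 1110001111
0x1F9 = 0111111001
→ ^ → 1001110110 = 630
0b0111001010 = 0111001010
→ & → 0001000010 = 66
0x188 = 0110001000
→ ^ → 0111001010 = 458
→ >> 2 → 0001110010 = 114
→ << 1 (mod 2^10) → 0011100100 = 228

228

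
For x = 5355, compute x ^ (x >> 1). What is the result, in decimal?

7838

x = 1010011101011 = 5355
x>>1 = 0101001110101
XOR  = 1111010011110 = 7838
(x ^ (x >> 1) gives the standard binary-reflected Gray code of x.)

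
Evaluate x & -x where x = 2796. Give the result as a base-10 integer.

x = 101011101100 = 2796
-x (two's complement) = …010100010100
AND   = 000000000100 = 4
(x & -x isolates the lowest set bit of x.)

4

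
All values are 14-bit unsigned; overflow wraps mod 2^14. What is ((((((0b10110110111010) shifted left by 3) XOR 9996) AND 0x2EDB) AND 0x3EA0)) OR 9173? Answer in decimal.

0b10110110111010 = 10110110111010
→ shifted left by 3 (mod 2^14) → 10110111010000 = 11728
9996 = 10011100001100
→ XOR → 00101011011100 = 2780
0x2EDB = 10111011011011
→ AND → 00101011011000 = 2776
0x3EA0 = 11111010100000
→ AND → 00101010000000 = 2688
9173 = 10001111010101
→ OR → 10101111010101 = 11221

11221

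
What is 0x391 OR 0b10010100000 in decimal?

0x391 = 01110010001
b = 10010100000
 OR → 11110110001 = 1969

1969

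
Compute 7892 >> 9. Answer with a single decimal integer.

15

7892 = 1111011010100
shift right by 9 → 0000000001111 = 15
(equivalently, floor(7892 / 512))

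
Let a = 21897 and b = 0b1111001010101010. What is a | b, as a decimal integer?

21897 = 0101010110001001
b = 1111001010101010
 OR → 1111011110101011 = 63403

63403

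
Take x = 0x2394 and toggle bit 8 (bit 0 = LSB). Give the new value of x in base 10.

x = 010001110010100
bit 8 is currently 1; toggle it via x ^ (1 << 8) = x ^ 256
→ 010001010010100 = 8852

8852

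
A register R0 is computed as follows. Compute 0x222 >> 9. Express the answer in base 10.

1

0x222 = 1000100010
shift right by 9 → 0000000001 = 1
(equivalently, floor(546 / 512))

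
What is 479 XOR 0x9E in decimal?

321

479 = 111011111
0x9E = 010011110
XOR → 101000001 = 321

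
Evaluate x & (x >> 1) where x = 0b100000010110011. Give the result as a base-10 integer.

x = 100000010110011 = 16563
x>>1 = 010000001011001
AND  = 000000000010001 = 17
(x & (x >> 1) has a 1 wherever x has two consecutive 1 bits.)

17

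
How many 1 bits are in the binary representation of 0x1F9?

0x1F9 = 111111001
Count the 1s: 1 + 1 + 1 + 1 + 1 + 1 + 1 = 7

7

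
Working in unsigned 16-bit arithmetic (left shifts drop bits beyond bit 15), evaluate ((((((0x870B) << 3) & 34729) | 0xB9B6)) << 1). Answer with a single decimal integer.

0x870B = 1000011100001011
→ << 3 (mod 2^16) → 0011100001011000 = 14424
34729 = 1000011110101001
→ & → 0000000000001000 = 8
0xB9B6 = 1011100110110110
→ | → 1011100110111110 = 47550
→ << 1 (mod 2^16) → 0111001101111100 = 29564

29564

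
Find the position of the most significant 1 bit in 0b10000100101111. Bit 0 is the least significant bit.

13

0b10000100101111 = 10000100101111
The topmost 1 is at position 13 (since 2^13 = 8192 ≤ 8495 < 16384).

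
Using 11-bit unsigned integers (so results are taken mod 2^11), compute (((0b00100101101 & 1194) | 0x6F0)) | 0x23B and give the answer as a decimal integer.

0b00100101101 = 00100101101
1194 = 10010101010
→ & → 00000101000 = 40
0x6F0 = 11011110000
→ | → 11011111000 = 1784
0x23B = 01000111011
→ | → 11011111011 = 1787

1787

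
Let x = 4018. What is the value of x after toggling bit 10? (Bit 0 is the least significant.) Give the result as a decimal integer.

x = 0111110110010
bit 10 is currently 1; toggle it via x ^ (1 << 10) = x ^ 1024
→ 0101110110010 = 2994

2994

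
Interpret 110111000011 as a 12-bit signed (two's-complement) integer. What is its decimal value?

pattern = 110111000011 (MSB is 1 ⇒ negative)
Invert: 001000111100, add 1 → 001000111101 = 573, so the value is -573.
(Equivalently: 3523 - 2^12 = 3523 - 4096 = -573.)

-573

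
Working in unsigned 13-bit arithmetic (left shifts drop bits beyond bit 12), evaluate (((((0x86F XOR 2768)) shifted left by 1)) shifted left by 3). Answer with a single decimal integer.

0x86F = 0100001101111
2768 = 0101011010000
→ XOR → 0001010111111 = 703
→ shifted left by 1 (mod 2^13) → 0010101111110 = 1406
→ shifted left by 3 (mod 2^13) → 0101111110000 = 3056

3056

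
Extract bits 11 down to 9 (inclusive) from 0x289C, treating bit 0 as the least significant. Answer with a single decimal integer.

v = 10100010011100
Shift right by 9: 10100
Mask low 3 bits: 100 = 4

4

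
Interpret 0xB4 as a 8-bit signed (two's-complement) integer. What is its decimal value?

pattern = 10110100 (MSB is 1 ⇒ negative)
Invert: 01001011, add 1 → 01001100 = 76, so the value is -76.
(Equivalently: 180 - 2^8 = 180 - 256 = -76.)

-76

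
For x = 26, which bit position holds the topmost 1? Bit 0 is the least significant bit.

26 = 11010
The topmost 1 is at position 4 (since 2^4 = 16 ≤ 26 < 32).

4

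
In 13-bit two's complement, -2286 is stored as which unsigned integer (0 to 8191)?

2286 in 13 bits: 0100011101110
Invert: 1011100010001
Add 1:  1011100010010 = 5906
(Check: 2^13 - 2286 = 8192 - 2286 = 5906.)

5906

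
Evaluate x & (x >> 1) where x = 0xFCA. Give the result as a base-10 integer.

x = 111111001010 = 4042
x>>1 = 011111100101
AND  = 011111000000 = 1984
(x & (x >> 1) has a 1 wherever x has two consecutive 1 bits.)

1984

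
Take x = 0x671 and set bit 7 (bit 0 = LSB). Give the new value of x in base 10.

1777

x = 011001110001
bit 7 is currently 0; set it via x | (1 << 7) = x | 128
→ 011011110001 = 1777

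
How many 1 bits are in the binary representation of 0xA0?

0xA0 = 10100000
Count the 1s: 1 + 1 = 2

2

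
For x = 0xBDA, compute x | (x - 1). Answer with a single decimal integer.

3035

x = 101111011010 = 3034
x - 1 = 101111011001
OR    = 101111011011 = 3035
(x | (x - 1) sets all bits below the lowest set bit.)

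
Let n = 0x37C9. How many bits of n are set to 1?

0x37C9 = 11011111001001
Count the 1s: 1 + 1 + 1 + 1 + 1 + 1 + 1 + 1 + 1 = 9

9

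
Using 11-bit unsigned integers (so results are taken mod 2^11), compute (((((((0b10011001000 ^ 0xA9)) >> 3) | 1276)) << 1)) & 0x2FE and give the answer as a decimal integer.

0b10011001000 = 10011001000
0xA9 = 00010101001
→ ^ → 10001100001 = 1121
→ >> 3 → 00010001100 = 140
1276 = 10011111100
→ | → 10011111100 = 1276
→ << 1 (mod 2^11) → 00111111000 = 504
0x2FE = 01011111110
→ & → 00011111000 = 248

248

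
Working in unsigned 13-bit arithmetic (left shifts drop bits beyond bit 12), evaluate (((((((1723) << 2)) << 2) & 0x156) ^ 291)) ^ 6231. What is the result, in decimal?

1723 = 0011010111011
→ << 2 (mod 2^13) → 1101011101100 = 6892
→ << 2 (mod 2^13) → 0101110110000 = 2992
0x156 = 0000101010110
→ & → 0000100010000 = 272
291 = 0000100100011
→ ^ → 0000000110011 = 51
6231 = 1100001010111
→ ^ → 1100001100100 = 6244

6244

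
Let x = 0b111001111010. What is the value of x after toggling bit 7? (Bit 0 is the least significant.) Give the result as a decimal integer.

3834

x = 111001111010
bit 7 is currently 0; toggle it via x ^ (1 << 7) = x ^ 128
→ 111011111010 = 3834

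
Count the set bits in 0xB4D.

7

0xB4D = 101101001101
Count the 1s: 1 + 1 + 1 + 1 + 1 + 1 + 1 = 7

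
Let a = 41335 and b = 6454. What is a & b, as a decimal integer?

41335 = 1010000101110111
6454 = 0001100100110110
AND → 0000000100110110 = 310

310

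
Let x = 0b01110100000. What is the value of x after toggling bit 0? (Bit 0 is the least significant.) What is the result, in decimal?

929

x = 01110100000
bit 0 is currently 0; toggle it via x ^ (1 << 0) = x ^ 1
→ 01110100001 = 929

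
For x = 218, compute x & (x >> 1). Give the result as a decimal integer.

x = 11011010 = 218
x>>1 = 01101101
AND  = 01001000 = 72
(x & (x >> 1) has a 1 wherever x has two consecutive 1 bits.)

72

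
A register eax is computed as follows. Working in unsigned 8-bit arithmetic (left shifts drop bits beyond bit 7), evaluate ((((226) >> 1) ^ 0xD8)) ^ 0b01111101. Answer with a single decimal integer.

212

226 = 11100010
→ >> 1 → 01110001 = 113
0xD8 = 11011000
→ ^ → 10101001 = 169
0b01111101 = 01111101
→ ^ → 11010100 = 212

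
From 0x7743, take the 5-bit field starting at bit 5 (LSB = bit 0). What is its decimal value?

26

v = 111011101000011
Shift right by 5: 1110111010
Mask low 5 bits: 11010 = 26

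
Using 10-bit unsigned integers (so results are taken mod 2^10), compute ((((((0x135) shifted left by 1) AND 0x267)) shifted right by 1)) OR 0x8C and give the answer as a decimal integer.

0x135 = 0100110101
→ shifted left by 1 (mod 2^10) → 1001101010 = 618
0x267 = 1001100111
→ AND → 1001100010 = 610
→ shifted right by 1 → 0100110001 = 305
0x8C = 0010001100
→ OR → 0110111101 = 445

445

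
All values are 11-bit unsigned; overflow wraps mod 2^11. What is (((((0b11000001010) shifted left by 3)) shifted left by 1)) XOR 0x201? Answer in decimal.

0b11000001010 = 11000001010
→ shifted left by 3 (mod 2^11) → 00001010000 = 80
→ shifted left by 1 (mod 2^11) → 00010100000 = 160
0x201 = 01000000001
→ XOR → 01010100001 = 673

673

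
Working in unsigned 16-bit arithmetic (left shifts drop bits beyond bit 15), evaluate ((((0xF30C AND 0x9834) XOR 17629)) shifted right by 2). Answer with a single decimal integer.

0xF30C = 1111001100001100
0x9834 = 1001100000110100
→ AND → 1001000000000100 = 36868
17629 = 0100010011011101
→ XOR → 1101010011011001 = 54489
→ shifted right by 2 → 0011010100110110 = 13622

13622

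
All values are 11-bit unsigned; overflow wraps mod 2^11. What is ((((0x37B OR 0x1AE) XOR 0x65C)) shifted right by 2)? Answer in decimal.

0x37B = 01101111011
0x1AE = 00110101110
→ OR → 01111111111 = 1023
0x65C = 11001011100
→ XOR → 10110100011 = 1443
→ shifted right by 2 → 00101101000 = 360

360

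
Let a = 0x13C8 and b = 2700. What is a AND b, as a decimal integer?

0x13C8 = 1001111001000
2700 = 0101010001100
AND → 0001010001000 = 648

648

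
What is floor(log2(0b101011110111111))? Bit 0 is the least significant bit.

14

0b101011110111111 = 101011110111111
The topmost 1 is at position 14 (since 2^14 = 16384 ≤ 22463 < 32768).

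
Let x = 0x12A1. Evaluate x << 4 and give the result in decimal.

76304

0x12A1 = 00001001010100001
shift left by 4 → 10010101000010000 = 76304
(equivalently, 4769 × 2^4 = 4769 × 16)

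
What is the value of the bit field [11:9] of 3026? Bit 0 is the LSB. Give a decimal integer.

v = 101111010010
Shift right by 9: 101
Mask low 3 bits: 101 = 5

5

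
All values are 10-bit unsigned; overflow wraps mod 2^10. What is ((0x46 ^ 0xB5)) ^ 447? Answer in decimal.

332

0x46 = 0001000110
0xB5 = 0010110101
→ ^ → 0011110011 = 243
447 = 0110111111
→ ^ → 0101001100 = 332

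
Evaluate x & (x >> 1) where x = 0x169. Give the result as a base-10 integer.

32

x = 101101001 = 361
x>>1 = 010110100
AND  = 000100000 = 32
(x & (x >> 1) has a 1 wherever x has two consecutive 1 bits.)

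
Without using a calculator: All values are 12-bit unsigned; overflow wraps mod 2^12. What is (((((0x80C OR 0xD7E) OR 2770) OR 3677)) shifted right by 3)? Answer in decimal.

511

0x80C = 100000001100
0xD7E = 110101111110
→ OR → 110101111110 = 3454
2770 = 101011010010
→ OR → 111111111110 = 4094
3677 = 111001011101
→ OR → 111111111111 = 4095
→ shifted right by 3 → 000111111111 = 511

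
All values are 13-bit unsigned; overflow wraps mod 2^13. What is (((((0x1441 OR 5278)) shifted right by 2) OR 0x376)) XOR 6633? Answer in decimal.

0x1441 = 1010001000001
5278 = 1010010011110
→ OR → 1010011011111 = 5343
→ shifted right by 2 → 0010100110111 = 1335
0x376 = 0001101110110
→ OR → 0011101110111 = 1911
6633 = 1100111101001
→ XOR → 1111010011110 = 7838

7838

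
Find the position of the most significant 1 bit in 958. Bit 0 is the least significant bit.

9

958 = 1110111110
The topmost 1 is at position 9 (since 2^9 = 512 ≤ 958 < 1024).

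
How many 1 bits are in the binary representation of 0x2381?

0x2381 = 10001110000001
Count the 1s: 1 + 1 + 1 + 1 + 1 = 5

5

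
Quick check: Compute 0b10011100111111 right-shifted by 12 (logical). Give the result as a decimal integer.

x = 10011100111111
shift right by 12 → 00000000000010 = 2
(equivalently, floor(10047 / 4096))

2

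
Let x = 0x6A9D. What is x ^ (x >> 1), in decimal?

x = 110101010011101 = 27293
x>>1 = 011010101001110
XOR  = 101111111010011 = 24531
(x ^ (x >> 1) gives the standard binary-reflected Gray code of x.)

24531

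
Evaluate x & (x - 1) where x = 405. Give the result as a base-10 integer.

404

x = 110010101 = 405
x - 1 = 110010100
AND   = 110010100 = 404
(x & (x - 1) clears the lowest set bit of x.)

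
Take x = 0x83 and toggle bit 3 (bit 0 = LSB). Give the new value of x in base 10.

139

x = 010000011
bit 3 is currently 0; toggle it via x ^ (1 << 3) = x ^ 8
→ 010001011 = 139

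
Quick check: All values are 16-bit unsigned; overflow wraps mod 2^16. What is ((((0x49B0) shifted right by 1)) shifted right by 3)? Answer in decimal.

1179

0x49B0 = 0100100110110000
→ shifted right by 1 → 0010010011011000 = 9432
→ shifted right by 3 → 0000010010011011 = 1179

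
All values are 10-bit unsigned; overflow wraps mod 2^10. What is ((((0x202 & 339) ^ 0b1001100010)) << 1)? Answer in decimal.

192

0x202 = 1000000010
339 = 0101010011
→ & → 0000000010 = 2
0b1001100010 = 1001100010
→ ^ → 1001100000 = 608
→ << 1 (mod 2^10) → 0011000000 = 192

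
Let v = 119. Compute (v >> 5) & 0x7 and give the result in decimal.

v = 001110111
Shift right by 5: 0011
Mask low 3 bits: 011 = 3

3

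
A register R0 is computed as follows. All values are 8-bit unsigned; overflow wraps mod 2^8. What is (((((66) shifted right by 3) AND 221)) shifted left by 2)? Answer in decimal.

32

66 = 01000010
→ shifted right by 3 → 00001000 = 8
221 = 11011101
→ AND → 00001000 = 8
→ shifted left by 2 (mod 2^8) → 00100000 = 32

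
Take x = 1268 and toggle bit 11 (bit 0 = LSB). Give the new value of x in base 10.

x = 00010011110100
bit 11 is currently 0; toggle it via x ^ (1 << 11) = x ^ 2048
→ 00110011110100 = 3316

3316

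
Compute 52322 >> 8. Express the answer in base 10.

52322 = 1100110001100010
shift right by 8 → 0000000011001100 = 204
(equivalently, floor(52322 / 256))

204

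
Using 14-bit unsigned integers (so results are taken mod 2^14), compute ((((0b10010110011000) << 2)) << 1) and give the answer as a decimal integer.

0b10010110011000 = 10010110011000
→ << 2 (mod 2^14) → 01011001100000 = 5728
→ << 1 (mod 2^14) → 10110011000000 = 11456

11456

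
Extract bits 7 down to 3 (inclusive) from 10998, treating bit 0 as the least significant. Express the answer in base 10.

30

v = 10101011110110
Shift right by 3: 10101011110
Mask low 5 bits: 11110 = 30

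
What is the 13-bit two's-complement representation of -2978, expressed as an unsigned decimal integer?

2978 in 13 bits: 0101110100010
Invert: 1010001011101
Add 1:  1010001011110 = 5214
(Check: 2^13 - 2978 = 8192 - 2978 = 5214.)

5214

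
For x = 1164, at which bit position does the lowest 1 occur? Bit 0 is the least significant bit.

1164 = 10010001100
Trailing zeros: 2, so the lowest set bit is bit 2 (value 4).

2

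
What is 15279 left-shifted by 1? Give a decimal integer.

30558

15279 = 011101110101111
shift left by 1 → 111011101011110 = 30558
(equivalently, 15279 × 2^1 = 15279 × 2)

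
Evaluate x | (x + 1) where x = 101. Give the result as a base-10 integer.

x = 1100101 = 101
x + 1 = 1100110
OR    = 1100111 = 103
(x | (x + 1) sets the lowest cleared bit.)

103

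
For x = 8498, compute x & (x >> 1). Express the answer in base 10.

x = 10000100110010 = 8498
x>>1 = 01000010011001
AND  = 00000000010000 = 16
(x & (x >> 1) has a 1 wherever x has two consecutive 1 bits.)

16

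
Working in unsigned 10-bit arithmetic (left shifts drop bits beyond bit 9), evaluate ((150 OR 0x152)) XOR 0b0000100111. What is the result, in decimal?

150 = 0010010110
0x152 = 0101010010
→ OR → 0111010110 = 470
0b0000100111 = 0000100111
→ XOR → 0111110001 = 497

497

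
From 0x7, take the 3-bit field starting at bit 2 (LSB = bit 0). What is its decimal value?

1

v = 0000000111
Shift right by 2: 00000001
Mask low 3 bits: 001 = 1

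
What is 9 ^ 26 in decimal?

9 = 01001
26 = 11010
XOR → 10011 = 19

19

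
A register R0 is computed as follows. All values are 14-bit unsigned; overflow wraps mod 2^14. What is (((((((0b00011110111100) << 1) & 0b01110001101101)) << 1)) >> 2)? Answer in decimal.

0b00011110111100 = 00011110111100
→ << 1 (mod 2^14) → 00111101111000 = 3960
0b01110001101101 = 01110001101101
→ & → 00110001101000 = 3176
→ << 1 (mod 2^14) → 01100011010000 = 6352
→ >> 2 → 00011000110100 = 1588

1588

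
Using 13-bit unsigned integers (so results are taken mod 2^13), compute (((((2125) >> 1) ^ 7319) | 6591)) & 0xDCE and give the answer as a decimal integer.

2125 = 0100001001101
→ >> 1 → 0010000100110 = 1062
7319 = 1110010010111
→ ^ → 1100010110001 = 6321
6591 = 1100110111111
→ | → 1100110111111 = 6591
0xDCE = 0110111001110
→ & → 0100110001110 = 2446

2446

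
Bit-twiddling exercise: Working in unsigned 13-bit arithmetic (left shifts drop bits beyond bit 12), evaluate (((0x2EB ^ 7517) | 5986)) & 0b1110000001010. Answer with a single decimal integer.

7170

0x2EB = 0001011101011
7517 = 1110101011101
→ ^ → 1111110110110 = 8118
5986 = 1011101100010
→ | → 1111111110110 = 8182
0b1110000001010 = 1110000001010
→ & → 1110000000010 = 7170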